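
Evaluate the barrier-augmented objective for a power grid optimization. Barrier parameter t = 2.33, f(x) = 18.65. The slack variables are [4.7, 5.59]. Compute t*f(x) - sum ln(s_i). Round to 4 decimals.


Step 1: Compute log-barrier.
ln values: [1.5476, 1.721]
phi = -(1.5476 + 1.721) = -3.2685
Step 2: Compute augmented objective.
t*f(x) = 2.33*18.65 = 43.4545
Total = 43.4545 - 3.2685 = 40.186


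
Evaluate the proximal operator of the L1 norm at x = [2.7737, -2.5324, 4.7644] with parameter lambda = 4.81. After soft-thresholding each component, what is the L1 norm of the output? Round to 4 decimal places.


Soft-thresholding with lambda = 4.81:
prox(2.7737) = sign(2.7737)*max(|2.7737| - 4.81, 0) = 0.0
prox(-2.5324) = sign(-2.5324)*max(|-2.5324| - 4.81, 0) = 0.0
prox(4.7644) = sign(4.7644)*max(|4.7644| - 4.81, 0) = 0.0
prox(x) = [0.0, 0.0, 0.0]
||prox(x)||_1 = 0.0 + 0.0 + 0.0 = 0.0


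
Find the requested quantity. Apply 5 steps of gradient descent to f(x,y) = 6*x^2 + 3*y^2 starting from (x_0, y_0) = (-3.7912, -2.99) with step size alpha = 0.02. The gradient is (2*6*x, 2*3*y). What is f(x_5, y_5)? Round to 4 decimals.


Gradient descent on f(x,y) = 6*x^2 + 3*y^2.
Starting point: (-3.7912, -2.99), alpha = 0.02
Step 1: grad_x = 2*6*-3.7912 = -45.4944, grad_y = 2*3*-2.99 = -17.94
  x_1 = -3.7912 - 0.02*-45.4944 = -2.8813
  y_1 = -2.99 - 0.02*-17.94 = -2.6312
Step 2: grad_x = 2*6*-2.8813 = -34.5757, grad_y = 2*3*-2.6312 = -15.7872
  x_2 = -2.8813 - 0.02*-34.5757 = -2.1898
  y_2 = -2.6312 - 0.02*-15.7872 = -2.3155
Step 3: grad_x = 2*6*-2.1898 = -26.2776, grad_y = 2*3*-2.3155 = -13.8927
  x_3 = -2.1898 - 0.02*-26.2776 = -1.6642
  y_3 = -2.3155 - 0.02*-13.8927 = -2.0376
Step 4: grad_x = 2*6*-1.6642 = -19.9709, grad_y = 2*3*-2.0376 = -12.2256
  x_4 = -1.6642 - 0.02*-19.9709 = -1.2648
  y_4 = -2.0376 - 0.02*-12.2256 = -1.7931
Step 5: grad_x = 2*6*-1.2648 = -15.1779, grad_y = 2*3*-1.7931 = -10.7585
  x_5 = -1.2648 - 0.02*-15.1779 = -0.9613
  y_5 = -1.7931 - 0.02*-10.7585 = -1.5779
f(-0.9613, -1.5779) = 6*(-0.9613)^2 + 3*(-1.5779)^2 = 13.0137


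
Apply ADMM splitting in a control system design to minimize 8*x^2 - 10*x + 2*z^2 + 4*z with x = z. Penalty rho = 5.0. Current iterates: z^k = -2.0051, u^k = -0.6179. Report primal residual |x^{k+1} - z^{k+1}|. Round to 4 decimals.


ADMM iteration with rho = 5.0, z^k = -2.0051, u^k = -0.6179
Step 1: x-update.
Minimize 8*x^2 - 10*x + (5.0/2)*(x + 2.0051 - 0.6179)^2
FOC: (2*8 + 5.0)*x = 10 + 5.0*(-2.0051 + 0.6179)
x^{k+1} = 0.1459
Step 2: z-update.
Minimize 2*z^2 + 4*z + (5.0/2)*(0.1459 - z - 0.6179)^2
FOC: (2*2 + 5.0)*z = -4 + 5.0*(0.1459 - 0.6179)
z^{k+1} = -0.7067
Step 3: u-update.
u^{k+1} = -0.6179 + 0.1459 + 0.7067 = 0.2347
Step 4: Primal residual = |0.1459 + 0.7067| = 0.8526


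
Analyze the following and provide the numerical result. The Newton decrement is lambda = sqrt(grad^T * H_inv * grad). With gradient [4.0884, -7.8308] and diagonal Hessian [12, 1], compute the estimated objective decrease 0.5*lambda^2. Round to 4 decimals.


Step 1: H is diagonal, so H^(-1) * g = [0.3407, -7.8308].
Step 2: g^T H^(-1) g = sum_i g_i^2 / H_ii
  = (4.0884)^2/12 + (-7.8308)^2/1
  = 1.3929 + 61.3214 = 62.7143
Step 3: Objective decrease = 0.5 * g^T H^(-1) g = 31.3572


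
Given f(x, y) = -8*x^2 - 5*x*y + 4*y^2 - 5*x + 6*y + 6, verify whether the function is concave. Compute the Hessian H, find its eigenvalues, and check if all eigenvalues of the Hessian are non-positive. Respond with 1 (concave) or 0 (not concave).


The Hessian of f(x,y) = -8*x^2 - 5*x*y + 4*y^2 - 5*x + 6*y + 6 is:
H = [[-16, -5], [-5, 8]]
Trace = -16 + 8 = -8
Determinant = -16*8 - (-5)^2 = -153
Discriminant = (-8)^2 - 4*-153 = 676.0
Eigenvalues: lambda_1 = -17.0, lambda_2 = 9.0
The function is not concave.

0


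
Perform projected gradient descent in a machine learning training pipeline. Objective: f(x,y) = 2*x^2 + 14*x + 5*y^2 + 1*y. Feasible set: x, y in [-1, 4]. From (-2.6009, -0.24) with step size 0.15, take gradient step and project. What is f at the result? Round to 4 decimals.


Step 1: Compute gradient at (-2.6009, -0.24).
grad_x = 2*2*-2.6009 + 14 = 3.5964
grad_y = 2*5*-0.24 + 1 = -1.4
Step 2: Gradient step.
x_raw = -2.6009 - 0.15*3.5964 = -3.1404
y_raw = -0.24 - 0.15*-1.4 = -0.03
Step 3: Project onto [-1, 4].
x_proj = clip(-3.1404) = -1.0
y_proj = clip(-0.03) = -0.03
Step 4: Evaluate f.
f(-1.0, -0.03) = -12.0255


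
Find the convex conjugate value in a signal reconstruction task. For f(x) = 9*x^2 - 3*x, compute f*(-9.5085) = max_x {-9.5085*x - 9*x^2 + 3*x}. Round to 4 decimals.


f*(y) = sup_x {y*x - a*x^2 - b*x} = sup_x {(y-b)*x - a*x^2}
FOC: (y - b) - 2a*x = 0 => x* = (y - b)/(2a)
x* = (-9.5085 + 3)/(2*9) = -0.3616
f*(-9.5085) = (y-b)^2/(4a) = (-9.5085 + 3)^2/(4*9)
= 42.3606/36 = 1.1767


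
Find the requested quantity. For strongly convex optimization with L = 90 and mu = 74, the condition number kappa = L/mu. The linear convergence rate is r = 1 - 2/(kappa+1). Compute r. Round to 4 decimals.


Step 1: Compute the condition number.
kappa = L/mu = 90/74 = 1.2162
Step 2: Compute the convergence rate.
r = 1 - 2/(kappa + 1) = 1 - 2*mu/(L + mu) = (L - mu)/(L + mu) = 16/164 = 0.0976


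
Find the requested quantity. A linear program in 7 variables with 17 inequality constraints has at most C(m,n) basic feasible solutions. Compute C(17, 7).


Each vertex corresponds to some choice of n active constraints out of m, so the number of vertices is at most C(m, n) = m! / (n!(m-n)!).
m = 17, n = 7
Numerator: 17 * 16 * 15 * 14 * 13 * 12 * 11
Denominator: 7! = 5040
C(17, 7) = 19448


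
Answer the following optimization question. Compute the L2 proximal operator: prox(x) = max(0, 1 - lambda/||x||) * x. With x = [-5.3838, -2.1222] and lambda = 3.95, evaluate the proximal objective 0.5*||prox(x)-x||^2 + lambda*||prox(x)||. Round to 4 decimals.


Step 1: Compute ||x||.
||x|| = 5.787
Step 2: Compute scaling factor.
scale = max(0, 1 - 3.95/5.787) = 0.3174
Step 3: prox(x) = [-1.709, -0.6737]
||prox(x)|| = 1.837
Step 4: Proximal objective.
0.5*||prox-x||^2 = 7.8013
lambda*||prox|| = 7.2562
Total = 15.0573


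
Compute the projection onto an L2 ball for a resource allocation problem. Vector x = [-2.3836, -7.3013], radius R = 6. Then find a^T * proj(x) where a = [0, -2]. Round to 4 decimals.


Step 1: Compute ||x|| (intermediates to 6 decimals).
||x|| = sqrt((-2.3836)^2 + (-7.3013)^2) = 7.680529
Step 2: Project.
Since ||x|| > R, scale = R/||x|| = 6/7.680529 = 0.781196, proj(x) = scale * x
proj(x) = [-1.862059, -5.703746]
Step 3: Dot product.
a^T * proj(x) = 0*(-1.862059) - 2*(-5.703746) = 11.4075


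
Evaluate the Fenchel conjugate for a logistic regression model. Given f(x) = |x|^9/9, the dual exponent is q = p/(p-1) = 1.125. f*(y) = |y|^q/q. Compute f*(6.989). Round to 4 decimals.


The conjugate exponent q satisfies 1/p + 1/q = 1.
p = 9, so q = 9/(9 - 1) = 1.125
|y|^q = 6.989^1.125 = 8.9118
f*(6.989) = 8.9118 / 1.125 = 7.9216


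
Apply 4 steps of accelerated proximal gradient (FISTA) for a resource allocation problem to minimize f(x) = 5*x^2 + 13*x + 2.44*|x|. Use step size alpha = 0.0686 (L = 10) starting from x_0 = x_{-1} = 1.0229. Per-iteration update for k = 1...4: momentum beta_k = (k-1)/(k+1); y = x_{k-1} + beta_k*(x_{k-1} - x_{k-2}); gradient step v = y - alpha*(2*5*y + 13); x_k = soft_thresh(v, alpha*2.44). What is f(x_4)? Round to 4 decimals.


FISTA on f(x) = 5*x^2 + 13*x + 2.44*|x|
L = 10, alpha = 0.0686
Iteration 1: beta = 0.0, y = 1.0229 + 0.0*(1.0229 - 1.0229) = 1.0229
  grad(y) = 23.229, v = y - alpha*grad = -0.5706
  prox(v) = soft_thresh(-0.5706, 0.1674) = -0.4032
Iteration 2: beta = 0.3333, y = -0.4032 + 0.3333*(-0.4032 - 1.0229) = -0.8786
  grad(y) = 4.214, v = y - alpha*grad = -1.1677
  prox(v) = soft_thresh(-1.1677, 0.1674) = -1.0003
Iteration 3: beta = 0.5, y = -1.0003 + 0.5*(-1.0003 + 0.4032) = -1.2988
  grad(y) = 0.0117, v = y - alpha*grad = -1.2996
  prox(v) = soft_thresh(-1.2996, 0.1674) = -1.1322
Iteration 4: beta = 0.6, y = -1.1322 + 0.6*(-1.1322 + 1.0003) = -1.2114
  grad(y) = 0.8858, v = y - alpha*grad = -1.2722
  prox(v) = soft_thresh(-1.2722, 0.1674) = -1.1048
f(x_4) = 5*(-1.1048)^2 + 13*(-1.1048) + 2.44*|-1.1048| = -5.5638


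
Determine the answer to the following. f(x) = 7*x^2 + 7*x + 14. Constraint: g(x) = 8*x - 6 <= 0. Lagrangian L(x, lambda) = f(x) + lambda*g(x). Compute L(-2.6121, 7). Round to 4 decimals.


Step 1: Evaluate f(x).
f(-2.6121) = 7*(-2.6121)^2 + 7*(-2.6121) + 14 = 43.4768
Step 2: Evaluate g(x).
g(-2.6121) = 8*-2.6121 - 6 = -26.8968
Step 3: Compute Lagrangian.
L = 43.4768 + 7*-26.8968 = -144.8008


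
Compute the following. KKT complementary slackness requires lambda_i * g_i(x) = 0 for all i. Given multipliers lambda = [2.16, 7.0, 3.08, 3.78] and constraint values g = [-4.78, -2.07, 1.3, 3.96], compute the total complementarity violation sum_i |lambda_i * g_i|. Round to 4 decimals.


KKT complementary slackness check:
lambda_1 * g_1 = 2.16 * -4.78 = -10.3248
lambda_2 * g_2 = 7.0 * -2.07 = -14.49
lambda_3 * g_3 = 3.08 * 1.3 = 4.004
lambda_4 * g_4 = 3.78 * 3.96 = 14.9688
Total violation = 10.3248 + 14.49 + 4.004 + 14.9688 = 43.7876


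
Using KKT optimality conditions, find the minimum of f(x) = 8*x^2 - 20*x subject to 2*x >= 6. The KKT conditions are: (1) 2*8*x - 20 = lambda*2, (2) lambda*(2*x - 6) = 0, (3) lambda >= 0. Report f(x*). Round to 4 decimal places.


Step 1: Try lambda = 0 (constraint inactive).
x_unc = 20/(2*8) = 1.25
Check: 2*1.25 = 2.5 < 6 -- violated!
Step 2: Constraint must be active: 2*x = 6
x* = 6/2 = 3.0
lambda = (2*8*3.0 - 20)/2 = 14.0
Step 3: Compute optimal value.
f(x*) = 8*3.0^2 - 20*3.0 = 12.0


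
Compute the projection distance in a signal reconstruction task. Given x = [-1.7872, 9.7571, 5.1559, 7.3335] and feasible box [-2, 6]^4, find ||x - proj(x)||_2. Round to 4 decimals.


Project each component onto [-2, 6].
clip(-1.7872) = -1.7872, clip(9.7571) = 6.0, clip(5.1559) = 5.1559, clip(7.3335) = 6.0
Projection = [-1.7872, 6.0, 5.1559, 6.0]
Squared diffs: [0.0, 14.1158, 0.0, 1.7782]
Distance = sqrt(15.894) = 3.9867


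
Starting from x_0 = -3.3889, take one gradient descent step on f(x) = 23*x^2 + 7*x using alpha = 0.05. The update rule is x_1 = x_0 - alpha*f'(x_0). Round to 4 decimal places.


We compute the gradient at x_0 and apply the update.
f'(x) = 46*x + 7
f'(-3.3889) = 46*-3.3889 + 7 = -148.8894
x_1 = -3.3889 - 0.05*-148.8894 = 4.0556


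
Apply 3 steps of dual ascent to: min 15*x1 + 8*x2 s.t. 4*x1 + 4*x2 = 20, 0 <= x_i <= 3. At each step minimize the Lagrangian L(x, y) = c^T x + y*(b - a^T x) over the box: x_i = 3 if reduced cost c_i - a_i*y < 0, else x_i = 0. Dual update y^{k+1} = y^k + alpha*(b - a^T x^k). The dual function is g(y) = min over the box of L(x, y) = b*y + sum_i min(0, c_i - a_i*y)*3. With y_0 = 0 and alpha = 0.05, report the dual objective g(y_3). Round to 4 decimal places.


Dual ascent for LP: min 15*x1 + 8*x2, 4*x1 + 4*x2 = 20, 0 <= x_i <= 3
Step 1: y^k = 0.0, reduced costs: (15.0, 8.0)
  x^k = (0.0, 0.0), subgradient = b - a^T x = 20.0
  y^{k+1} = 0.0 + 0.05*20.0 = 1.0
Step 2: y^k = 1.0, reduced costs: (11.0, 4.0)
  x^k = (0.0, 0.0), subgradient = b - a^T x = 20.0
  y^{k+1} = 1.0 + 0.05*20.0 = 2.0
Step 3: y^k = 2.0, reduced costs: (7.0, 0.0)
  x^k = (0.0, 0.0), subgradient = b - a^T x = 20.0
  y^{k+1} = 2.0 + 0.05*20.0 = 3.0
Dual objective at y_3 = 3.0: reduced costs (3.0, -4.0), box minimizer x = (0.0, 3.0)
g(y_3) = b*y + (c1 - a1*y)*x1 + (c2 - a2*y)*x2 = 20*3.0 + 3.0*0.0 + (-4.0)*3.0 = 60.0 + 0.0 - 12.0 = 48.0


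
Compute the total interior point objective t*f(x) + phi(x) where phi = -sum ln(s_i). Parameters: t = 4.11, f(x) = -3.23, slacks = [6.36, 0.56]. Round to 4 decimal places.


Step 1: Compute log-barrier.
ln values: [1.85, -0.5798]
phi = -(1.85 - 0.5798) = -1.2702
Step 2: Compute augmented objective.
t*f(x) = 4.11*-3.23 = -13.2753
Total = -13.2753 - 1.2702 = -14.5455


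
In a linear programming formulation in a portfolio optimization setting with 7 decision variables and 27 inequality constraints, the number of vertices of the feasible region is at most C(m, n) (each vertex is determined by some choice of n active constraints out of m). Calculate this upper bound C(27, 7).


Each vertex corresponds to some choice of n active constraints out of m, so the number of vertices is at most C(m, n) = m! / (n!(m-n)!).
m = 27, n = 7
Numerator: 27 * 26 * 25 * 24 * 23 * 22 * 21
Denominator: 7! = 5040
C(27, 7) = 888030


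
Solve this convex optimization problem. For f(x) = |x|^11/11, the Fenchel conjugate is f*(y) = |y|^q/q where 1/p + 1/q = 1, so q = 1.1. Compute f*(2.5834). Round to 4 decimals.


The conjugate exponent q satisfies 1/p + 1/q = 1.
p = 11, so q = 11/(11 - 1) = 1.1
|y|^q = 2.5834^1.1 = 2.8406
f*(2.5834) = 2.8406 / 1.1 = 2.5824


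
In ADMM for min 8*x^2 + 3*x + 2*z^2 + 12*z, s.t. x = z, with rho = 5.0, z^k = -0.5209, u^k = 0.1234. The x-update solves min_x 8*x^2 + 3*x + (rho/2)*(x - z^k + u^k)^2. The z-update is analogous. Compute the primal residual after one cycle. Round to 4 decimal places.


ADMM iteration with rho = 5.0, z^k = -0.5209, u^k = 0.1234
Step 1: x-update.
Minimize 8*x^2 + 3*x + (5.0/2)*(x + 0.5209 + 0.1234)^2
FOC: (2*8 + 5.0)*x = -3 + 5.0*(-0.5209 - 0.1234)
x^{k+1} = -0.2963
Step 2: z-update.
Minimize 2*z^2 + 12*z + (5.0/2)*(-0.2963 - z + 0.1234)^2
FOC: (2*2 + 5.0)*z = -12 + 5.0*(-0.2963 + 0.1234)
z^{k+1} = -1.4294
Step 3: u-update.
u^{k+1} = 0.1234 - 0.2963 + 1.4294 = 1.2565
Step 4: Primal residual = |-0.2963 + 1.4294| = 1.1331


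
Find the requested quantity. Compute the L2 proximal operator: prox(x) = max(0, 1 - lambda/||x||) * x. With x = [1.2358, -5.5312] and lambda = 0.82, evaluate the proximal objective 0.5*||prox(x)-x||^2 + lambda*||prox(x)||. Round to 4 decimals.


Step 1: Compute ||x||.
||x|| = 5.6676
Step 2: Compute scaling factor.
scale = max(0, 1 - 0.82/5.6676) = 0.8553
Step 3: prox(x) = [1.057, -4.7309]
||prox(x)|| = 4.8476
Step 4: Proximal objective.
0.5*||prox-x||^2 = 0.3362
lambda*||prox|| = 3.975
Total = 4.3112


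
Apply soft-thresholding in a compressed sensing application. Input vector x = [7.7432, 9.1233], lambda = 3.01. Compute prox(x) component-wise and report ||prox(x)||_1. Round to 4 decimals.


Soft-thresholding with lambda = 3.01:
prox(7.7432) = sign(7.7432)*max(|7.7432| - 3.01, 0) = 4.7332
prox(9.1233) = sign(9.1233)*max(|9.1233| - 3.01, 0) = 6.1133
prox(x) = [4.7332, 6.1133]
||prox(x)||_1 = 4.7332 + 6.1133 = 10.8465


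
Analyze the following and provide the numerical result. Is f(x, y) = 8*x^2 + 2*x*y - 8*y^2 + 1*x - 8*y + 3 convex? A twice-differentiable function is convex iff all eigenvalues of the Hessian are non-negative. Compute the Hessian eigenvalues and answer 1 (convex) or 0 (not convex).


The Hessian of f(x,y) = 8*x^2 + 2*x*y - 8*y^2 + 1*x - 8*y + 3 is:
H = [[16, 2], [2, -16]]
Trace = 16 - 16 = 0
Determinant = 16*-16 - (2)^2 = -260
Discriminant = (0)^2 - 4*-260 = 1040.0
Eigenvalues: lambda_1 = -16.1245, lambda_2 = 16.1245
The function is not convex.

0


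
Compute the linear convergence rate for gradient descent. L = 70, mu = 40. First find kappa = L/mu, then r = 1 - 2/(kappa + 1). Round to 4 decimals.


Step 1: Compute the condition number.
kappa = L/mu = 70/40 = 1.75
Step 2: Compute the convergence rate.
r = 1 - 2/(kappa + 1) = 1 - 2*mu/(L + mu) = (L - mu)/(L + mu) = 30/110 = 0.2727


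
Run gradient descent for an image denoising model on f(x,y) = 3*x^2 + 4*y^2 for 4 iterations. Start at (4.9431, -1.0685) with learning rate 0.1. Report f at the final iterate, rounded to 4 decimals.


Gradient descent on f(x,y) = 3*x^2 + 4*y^2.
Starting point: (4.9431, -1.0685), alpha = 0.1
Step 1: grad_x = 2*3*4.9431 = 29.6586, grad_y = 2*4*-1.0685 = -8.548
  x_1 = 4.9431 - 0.1*29.6586 = 1.9772
  y_1 = -1.0685 - 0.1*-8.548 = -0.2137
Step 2: grad_x = 2*3*1.9772 = 11.8634, grad_y = 2*4*-0.2137 = -1.7096
  x_2 = 1.9772 - 0.1*11.8634 = 0.7909
  y_2 = -0.2137 - 0.1*-1.7096 = -0.0427
Step 3: grad_x = 2*3*0.7909 = 4.7454, grad_y = 2*4*-0.0427 = -0.3419
  x_3 = 0.7909 - 0.1*4.7454 = 0.3164
  y_3 = -0.0427 - 0.1*-0.3419 = -0.0085
Step 4: grad_x = 2*3*0.3164 = 1.8982, grad_y = 2*4*-0.0085 = -0.0684
  x_4 = 0.3164 - 0.1*1.8982 = 0.1265
  y_4 = -0.0085 - 0.1*-0.0684 = -0.0017
f(0.1265, -0.0017) = 3*0.1265^2 + 4*(-0.0017)^2 = 0.0481


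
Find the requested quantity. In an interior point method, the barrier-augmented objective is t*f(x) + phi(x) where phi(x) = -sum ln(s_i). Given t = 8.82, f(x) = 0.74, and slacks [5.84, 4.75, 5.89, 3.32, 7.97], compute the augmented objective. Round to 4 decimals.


Step 1: Compute log-barrier.
ln values: [1.7647, 1.5581, 1.7733, 1.2, 2.0757]
phi = -(1.7647 + 1.5581 + 1.7733 + 1.2 + 2.0757) = -8.3718
Step 2: Compute augmented objective.
t*f(x) = 8.82*0.74 = 6.5268
Total = 6.5268 - 8.3718 = -1.845


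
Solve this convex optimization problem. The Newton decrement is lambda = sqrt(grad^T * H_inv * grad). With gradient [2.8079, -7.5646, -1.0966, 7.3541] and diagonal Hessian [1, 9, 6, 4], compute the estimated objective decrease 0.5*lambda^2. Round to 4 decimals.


Step 1: H is diagonal, so H^(-1) * g = [2.8079, -0.8405, -0.1828, 1.8385].
Step 2: g^T H^(-1) g = sum_i g_i^2 / H_ii
  = (2.8079)^2/1 + (-7.5646)^2/9 + (-1.0966)^2/6 + (7.3541)^2/4
  = 7.8843 + 6.3581 + 0.2004 + 13.5207 = 27.9636
Step 3: Objective decrease = 0.5 * g^T H^(-1) g = 13.9818


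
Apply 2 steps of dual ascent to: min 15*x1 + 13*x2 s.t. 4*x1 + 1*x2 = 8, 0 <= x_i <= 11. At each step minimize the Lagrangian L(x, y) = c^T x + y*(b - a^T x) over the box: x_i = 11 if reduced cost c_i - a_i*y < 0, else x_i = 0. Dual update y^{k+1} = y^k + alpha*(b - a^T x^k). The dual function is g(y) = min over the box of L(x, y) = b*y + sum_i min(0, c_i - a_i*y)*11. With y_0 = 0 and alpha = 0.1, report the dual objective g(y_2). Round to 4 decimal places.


Dual ascent for LP: min 15*x1 + 13*x2, 4*x1 + 1*x2 = 8, 0 <= x_i <= 11
Step 1: y^k = 0.0, reduced costs: (15.0, 13.0)
  x^k = (0.0, 0.0), subgradient = b - a^T x = 8.0
  y^{k+1} = 0.0 + 0.1*8.0 = 0.8
Step 2: y^k = 0.8, reduced costs: (11.8, 12.2)
  x^k = (0.0, 0.0), subgradient = b - a^T x = 8.0
  y^{k+1} = 0.8 + 0.1*8.0 = 1.6
Dual objective at y_2 = 1.6: reduced costs (8.6, 11.4), box minimizer x = (0.0, 0.0)
g(y_2) = b*y + (c1 - a1*y)*x1 + (c2 - a2*y)*x2 = 8*1.6 + 8.6*0.0 + 11.4*0.0 = 12.8 + 0.0 + 0.0 = 12.8


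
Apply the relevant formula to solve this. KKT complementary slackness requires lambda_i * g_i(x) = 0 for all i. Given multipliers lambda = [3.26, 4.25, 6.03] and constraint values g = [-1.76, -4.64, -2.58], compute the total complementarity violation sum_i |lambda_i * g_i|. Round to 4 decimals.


KKT complementary slackness check:
lambda_1 * g_1 = 3.26 * -1.76 = -5.7376
lambda_2 * g_2 = 4.25 * -4.64 = -19.72
lambda_3 * g_3 = 6.03 * -2.58 = -15.5574
Total violation = 5.7376 + 19.72 + 15.5574 = 41.015


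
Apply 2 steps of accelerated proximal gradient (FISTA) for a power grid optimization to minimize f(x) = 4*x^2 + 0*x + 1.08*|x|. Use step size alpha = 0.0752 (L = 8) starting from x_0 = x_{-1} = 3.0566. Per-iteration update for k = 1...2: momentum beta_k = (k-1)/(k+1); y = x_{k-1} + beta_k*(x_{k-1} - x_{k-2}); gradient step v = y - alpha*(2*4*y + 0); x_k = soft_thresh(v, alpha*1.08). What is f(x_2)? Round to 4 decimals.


FISTA on f(x) = 4*x^2 + 0*x + 1.08*|x|
L = 8, alpha = 0.0752
Iteration 1: beta = 0.0, y = 3.0566 + 0.0*(3.0566 - 3.0566) = 3.0566
  grad(y) = 24.4528, v = y - alpha*grad = 1.2177
  prox(v) = soft_thresh(1.2177, 0.0812) = 1.1365
Iteration 2: beta = 0.3333, y = 1.1365 + 0.3333*(1.1365 - 3.0566) = 0.4965
  grad(y) = 3.9721, v = y - alpha*grad = 0.1978
  prox(v) = soft_thresh(0.1978, 0.0812) = 0.1166
f(x_2) = 4*0.1166^2 + 0*0.1166 + 1.08*|0.1166| = 0.1803


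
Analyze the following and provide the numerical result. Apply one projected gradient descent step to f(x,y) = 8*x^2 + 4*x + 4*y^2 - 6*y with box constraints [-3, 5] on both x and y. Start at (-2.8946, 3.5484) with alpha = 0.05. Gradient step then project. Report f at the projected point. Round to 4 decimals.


Step 1: Compute gradient at (-2.8946, 3.5484).
grad_x = 2*8*-2.8946 + 4 = -42.3136
grad_y = 2*4*3.5484 - 6 = 22.3872
Step 2: Gradient step.
x_raw = -2.8946 - 0.05*-42.3136 = -0.7789
y_raw = 3.5484 - 0.05*22.3872 = 2.429
Step 3: Project onto [-3, 5].
x_proj = clip(-0.7789) = -0.7789
y_proj = clip(2.429) = 2.429
Step 4: Evaluate f.
f(-0.7789, 2.429) = 10.7648


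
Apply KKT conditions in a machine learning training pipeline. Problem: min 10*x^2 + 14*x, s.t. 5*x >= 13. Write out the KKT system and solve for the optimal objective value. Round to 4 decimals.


Step 1: Try lambda = 0 (constraint inactive).
x_unc = -14/(2*10) = -0.7
Check: 5*-0.7 = -3.5 < 13 -- violated!
Step 2: Constraint must be active: 5*x = 13
x* = 13/5 = 2.6
lambda = (2*10*2.6 + 14)/5 = 13.2
Step 3: Compute optimal value.
f(x*) = 10*2.6^2 + 14*2.6 = 104.0


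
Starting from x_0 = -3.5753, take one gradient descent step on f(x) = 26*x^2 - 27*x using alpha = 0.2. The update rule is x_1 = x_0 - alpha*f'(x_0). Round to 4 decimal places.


We compute the gradient at x_0 and apply the update.
f'(x) = 52*x - 27
f'(-3.5753) = 52*-3.5753 - 27 = -212.9156
x_1 = -3.5753 - 0.2*-212.9156 = 39.0078


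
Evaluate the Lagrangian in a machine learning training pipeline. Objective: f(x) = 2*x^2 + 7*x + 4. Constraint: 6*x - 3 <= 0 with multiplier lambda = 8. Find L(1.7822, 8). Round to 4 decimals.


Step 1: Evaluate f(x).
f(1.7822) = 2*1.7822^2 + 7*1.7822 + 4 = 22.8279
Step 2: Evaluate g(x).
g(1.7822) = 6*1.7822 - 3 = 7.6932
Step 3: Compute Lagrangian.
L = 22.8279 + 8*7.6932 = 84.3735


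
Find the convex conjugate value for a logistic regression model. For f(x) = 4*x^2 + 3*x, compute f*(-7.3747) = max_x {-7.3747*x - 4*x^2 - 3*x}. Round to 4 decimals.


f*(y) = sup_x {y*x - a*x^2 - b*x} = sup_x {(y-b)*x - a*x^2}
FOC: (y - b) - 2a*x = 0 => x* = (y - b)/(2a)
x* = (-7.3747 - 3)/(2*4) = -1.2968
f*(-7.3747) = (y-b)^2/(4a) = (-7.3747 - 3)^2/(4*4)
= 107.6344/16 = 6.7272


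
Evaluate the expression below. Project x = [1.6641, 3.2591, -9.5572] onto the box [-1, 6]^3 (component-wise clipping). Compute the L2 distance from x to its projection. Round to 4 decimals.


Project each component onto [-1, 6].
clip(1.6641) = 1.6641, clip(3.2591) = 3.2591, clip(-9.5572) = -1.0
Projection = [1.6641, 3.2591, -1.0]
Squared diffs: [0.0, 0.0, 73.2257]
Distance = sqrt(73.2257) = 8.5572


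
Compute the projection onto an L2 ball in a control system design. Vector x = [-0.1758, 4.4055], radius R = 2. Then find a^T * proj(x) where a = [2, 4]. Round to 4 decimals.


Step 1: Compute ||x|| (intermediates to 6 decimals).
||x|| = sqrt((-0.1758)^2 + 4.4055^2) = 4.409006
Step 2: Project.
Since ||x|| > R, scale = R/||x|| = 2/4.409006 = 0.453617, proj(x) = scale * x
proj(x) = [-0.079746, 1.99841]
Step 3: Dot product.
a^T * proj(x) = 2*(-0.079746) + 4*1.99841 = 7.8341


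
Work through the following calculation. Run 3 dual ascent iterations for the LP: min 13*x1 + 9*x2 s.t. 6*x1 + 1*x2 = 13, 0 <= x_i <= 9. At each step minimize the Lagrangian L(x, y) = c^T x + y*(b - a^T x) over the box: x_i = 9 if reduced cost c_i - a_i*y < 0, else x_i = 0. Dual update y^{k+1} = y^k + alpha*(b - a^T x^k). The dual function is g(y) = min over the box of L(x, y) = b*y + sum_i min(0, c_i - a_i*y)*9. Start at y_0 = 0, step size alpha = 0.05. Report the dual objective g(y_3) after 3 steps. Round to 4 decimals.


Dual ascent for LP: min 13*x1 + 9*x2, 6*x1 + 1*x2 = 13, 0 <= x_i <= 9
Step 1: y^k = 0.0, reduced costs: (13.0, 9.0)
  x^k = (0.0, 0.0), subgradient = b - a^T x = 13.0
  y^{k+1} = 0.0 + 0.05*13.0 = 0.65
Step 2: y^k = 0.65, reduced costs: (9.1, 8.35)
  x^k = (0.0, 0.0), subgradient = b - a^T x = 13.0
  y^{k+1} = 0.65 + 0.05*13.0 = 1.3
Step 3: y^k = 1.3, reduced costs: (5.2, 7.7)
  x^k = (0.0, 0.0), subgradient = b - a^T x = 13.0
  y^{k+1} = 1.3 + 0.05*13.0 = 1.95
Dual objective at y_3 = 1.95: reduced costs (1.3, 7.05), box minimizer x = (0.0, 0.0)
g(y_3) = b*y + (c1 - a1*y)*x1 + (c2 - a2*y)*x2 = 13*1.95 + 1.3*0.0 + 7.05*0.0 = 25.35 + 0.0 + 0.0 = 25.35


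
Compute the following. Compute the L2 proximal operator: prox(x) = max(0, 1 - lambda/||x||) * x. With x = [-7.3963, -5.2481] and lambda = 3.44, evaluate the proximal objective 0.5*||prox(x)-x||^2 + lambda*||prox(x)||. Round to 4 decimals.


Step 1: Compute ||x||.
||x|| = 9.0691
Step 2: Compute scaling factor.
scale = max(0, 1 - 3.44/9.0691) = 0.6207
Step 3: prox(x) = [-4.5908, -3.2574]
||prox(x)|| = 5.6291
Step 4: Proximal objective.
0.5*||prox-x||^2 = 5.9168
lambda*||prox|| = 19.3641
Total = 25.2808


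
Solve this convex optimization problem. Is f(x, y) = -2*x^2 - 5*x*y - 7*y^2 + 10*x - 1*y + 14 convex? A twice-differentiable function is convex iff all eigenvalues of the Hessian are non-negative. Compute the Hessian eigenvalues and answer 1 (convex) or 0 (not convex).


The Hessian of f(x,y) = -2*x^2 - 5*x*y - 7*y^2 + 10*x - 1*y + 14 is:
H = [[-4, -5], [-5, -14]]
Trace = -4 - 14 = -18
Determinant = -4*-14 - (-5)^2 = 31
Discriminant = (-18)^2 - 4*31 = 200.0
Eigenvalues: lambda_1 = -16.0711, lambda_2 = -1.9289
The function is not convex.

0


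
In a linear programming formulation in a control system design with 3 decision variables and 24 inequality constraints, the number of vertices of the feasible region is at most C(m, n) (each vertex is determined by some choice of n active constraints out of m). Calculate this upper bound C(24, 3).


Each vertex corresponds to some choice of n active constraints out of m, so the number of vertices is at most C(m, n) = m! / (n!(m-n)!).
m = 24, n = 3
Numerator: 24 * 23 * 22
Denominator: 3! = 6
C(24, 3) = 2024


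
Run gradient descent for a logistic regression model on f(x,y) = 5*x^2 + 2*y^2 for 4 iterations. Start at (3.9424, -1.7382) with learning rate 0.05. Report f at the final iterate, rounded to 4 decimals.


Gradient descent on f(x,y) = 5*x^2 + 2*y^2.
Starting point: (3.9424, -1.7382), alpha = 0.05
Step 1: grad_x = 2*5*3.9424 = 39.424, grad_y = 2*2*-1.7382 = -6.9528
  x_1 = 3.9424 - 0.05*39.424 = 1.9712
  y_1 = -1.7382 - 0.05*-6.9528 = -1.3906
Step 2: grad_x = 2*5*1.9712 = 19.712, grad_y = 2*2*-1.3906 = -5.5622
  x_2 = 1.9712 - 0.05*19.712 = 0.9856
  y_2 = -1.3906 - 0.05*-5.5622 = -1.1124
Step 3: grad_x = 2*5*0.9856 = 9.856, grad_y = 2*2*-1.1124 = -4.4498
  x_3 = 0.9856 - 0.05*9.856 = 0.4928
  y_3 = -1.1124 - 0.05*-4.4498 = -0.89
Step 4: grad_x = 2*5*0.4928 = 4.928, grad_y = 2*2*-0.89 = -3.5598
  x_4 = 0.4928 - 0.05*4.928 = 0.2464
  y_4 = -0.89 - 0.05*-3.5598 = -0.712
f(0.2464, -0.712) = 5*0.2464^2 + 2*(-0.712)^2 = 1.3174


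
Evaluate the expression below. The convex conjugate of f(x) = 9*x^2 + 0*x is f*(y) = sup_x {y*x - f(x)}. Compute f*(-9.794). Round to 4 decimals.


f*(y) = sup_x {y*x - a*x^2 - b*x} = sup_x {(y-b)*x - a*x^2}
FOC: (y - b) - 2a*x = 0 => x* = (y - b)/(2a)
x* = (-9.794 - 0)/(2*9) = -0.5441
f*(-9.794) = (y-b)^2/(4a) = (-9.794 - 0)^2/(4*9)
= 95.9224/36 = 2.6645


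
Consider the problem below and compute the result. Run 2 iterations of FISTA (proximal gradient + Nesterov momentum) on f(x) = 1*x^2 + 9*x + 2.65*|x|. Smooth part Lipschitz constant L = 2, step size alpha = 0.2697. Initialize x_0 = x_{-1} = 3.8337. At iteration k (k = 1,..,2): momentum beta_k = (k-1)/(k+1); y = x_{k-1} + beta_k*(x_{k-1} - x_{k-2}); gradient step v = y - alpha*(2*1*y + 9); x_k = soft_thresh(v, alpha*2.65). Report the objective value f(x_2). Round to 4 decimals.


FISTA on f(x) = 1*x^2 + 9*x + 2.65*|x|
L = 2, alpha = 0.2697
Iteration 1: beta = 0.0, y = 3.8337 + 0.0*(3.8337 - 3.8337) = 3.8337
  grad(y) = 16.6674, v = y - alpha*grad = -0.6615
  prox(v) = soft_thresh(-0.6615, 0.7147) = 0.0
Iteration 2: beta = 0.3333, y = 0.0 + 0.3333*(0.0 - 3.8337) = -1.2779
  grad(y) = 6.4442, v = y - alpha*grad = -3.0159
  prox(v) = soft_thresh(-3.0159, 0.7147) = -2.3012
f(x_2) = 1*(-2.3012)^2 + 9*(-2.3012) + 2.65*|-2.3012| = -9.3171


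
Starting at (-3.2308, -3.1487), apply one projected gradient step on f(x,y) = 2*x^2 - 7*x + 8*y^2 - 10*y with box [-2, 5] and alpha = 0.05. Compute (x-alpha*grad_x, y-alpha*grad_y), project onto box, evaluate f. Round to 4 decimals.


Step 1: Compute gradient at (-3.2308, -3.1487).
grad_x = 2*2*-3.2308 - 7 = -19.9232
grad_y = 2*8*-3.1487 - 10 = -60.3792
Step 2: Gradient step.
x_raw = -3.2308 - 0.05*-19.9232 = -2.2346
y_raw = -3.1487 - 0.05*-60.3792 = -0.1297
Step 3: Project onto [-2, 5].
x_proj = clip(-2.2346) = -2.0
y_proj = clip(-0.1297) = -0.1297
Step 4: Evaluate f.
f(-2.0, -0.1297) = 23.4321


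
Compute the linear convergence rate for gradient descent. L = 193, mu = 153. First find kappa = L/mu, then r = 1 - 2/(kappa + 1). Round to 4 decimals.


Step 1: Compute the condition number.
kappa = L/mu = 193/153 = 1.2614
Step 2: Compute the convergence rate.
r = 1 - 2/(kappa + 1) = 1 - 2*mu/(L + mu) = (L - mu)/(L + mu) = 40/346 = 0.1156


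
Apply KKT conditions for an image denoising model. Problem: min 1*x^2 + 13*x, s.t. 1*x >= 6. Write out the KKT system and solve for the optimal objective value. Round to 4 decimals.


Step 1: Try lambda = 0 (constraint inactive).
x_unc = -13/(2*1) = -6.5
Check: 1*-6.5 = -6.5 < 6 -- violated!
Step 2: Constraint must be active: 1*x = 6
x* = 6/1 = 6.0
lambda = (2*1*6.0 + 13)/1 = 25.0
Step 3: Compute optimal value.
f(x*) = 1*6.0^2 + 13*6.0 = 114.0


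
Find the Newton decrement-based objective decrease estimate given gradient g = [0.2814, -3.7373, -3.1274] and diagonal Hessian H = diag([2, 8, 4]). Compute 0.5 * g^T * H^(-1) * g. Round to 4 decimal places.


Step 1: H is diagonal, so H^(-1) * g = [0.1407, -0.4672, -0.7819].
Step 2: g^T H^(-1) g = sum_i g_i^2 / H_ii
  = (0.2814)^2/2 + (-3.7373)^2/8 + (-3.1274)^2/4
  = 0.0396 + 1.7459 + 2.4452 = 4.2307
Step 3: Objective decrease = 0.5 * g^T H^(-1) g = 2.1153


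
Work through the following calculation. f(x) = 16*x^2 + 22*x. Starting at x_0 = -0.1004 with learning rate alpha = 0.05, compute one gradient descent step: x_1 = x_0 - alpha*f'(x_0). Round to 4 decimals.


We compute the gradient at x_0 and apply the update.
f'(x) = 32*x + 22
f'(-0.1004) = 32*-0.1004 + 22 = 18.7872
x_1 = -0.1004 - 0.05*18.7872 = -1.0398


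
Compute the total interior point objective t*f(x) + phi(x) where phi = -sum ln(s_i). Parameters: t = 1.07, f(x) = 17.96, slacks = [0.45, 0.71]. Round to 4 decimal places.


Step 1: Compute log-barrier.
ln values: [-0.7985, -0.3425]
phi = -(-0.7985 - 0.3425) = 1.141
Step 2: Compute augmented objective.
t*f(x) = 1.07*17.96 = 19.2172
Total = 19.2172 + 1.141 = 20.3582


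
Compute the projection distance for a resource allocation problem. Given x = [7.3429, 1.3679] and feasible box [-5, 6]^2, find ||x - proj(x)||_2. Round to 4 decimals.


Project each component onto [-5, 6].
clip(7.3429) = 6.0, clip(1.3679) = 1.3679
Projection = [6.0, 1.3679]
Squared diffs: [1.8034, 0.0]
Distance = sqrt(1.8034) = 1.3429


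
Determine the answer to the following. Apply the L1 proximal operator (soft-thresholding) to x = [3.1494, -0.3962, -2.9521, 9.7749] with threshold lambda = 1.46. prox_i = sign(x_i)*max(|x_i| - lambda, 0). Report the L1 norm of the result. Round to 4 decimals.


Soft-thresholding with lambda = 1.46:
prox(3.1494) = sign(3.1494)*max(|3.1494| - 1.46, 0) = 1.6894
prox(-0.3962) = sign(-0.3962)*max(|-0.3962| - 1.46, 0) = 0.0
prox(-2.9521) = sign(-2.9521)*max(|-2.9521| - 1.46, 0) = -1.4921
prox(9.7749) = sign(9.7749)*max(|9.7749| - 1.46, 0) = 8.3149
prox(x) = [1.6894, 0.0, -1.4921, 8.3149]
||prox(x)||_1 = 1.6894 + 0.0 + 1.4921 + 8.3149 = 11.4964


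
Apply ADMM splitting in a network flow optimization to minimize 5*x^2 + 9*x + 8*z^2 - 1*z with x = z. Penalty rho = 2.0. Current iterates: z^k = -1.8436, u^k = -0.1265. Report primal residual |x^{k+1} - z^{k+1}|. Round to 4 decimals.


ADMM iteration with rho = 2.0, z^k = -1.8436, u^k = -0.1265
Step 1: x-update.
Minimize 5*x^2 + 9*x + (2.0/2)*(x + 1.8436 - 0.1265)^2
FOC: (2*5 + 2.0)*x = -9 + 2.0*(-1.8436 + 0.1265)
x^{k+1} = -1.0362
Step 2: z-update.
Minimize 8*z^2 - 1*z + (2.0/2)*(-1.0362 - z - 0.1265)^2
FOC: (2*8 + 2.0)*z = 1 + 2.0*(-1.0362 - 0.1265)
z^{k+1} = -0.0736
Step 3: u-update.
u^{k+1} = -0.1265 - 1.0362 + 0.0736 = -1.0891
Step 4: Primal residual = |-1.0362 + 0.0736| = 0.9626


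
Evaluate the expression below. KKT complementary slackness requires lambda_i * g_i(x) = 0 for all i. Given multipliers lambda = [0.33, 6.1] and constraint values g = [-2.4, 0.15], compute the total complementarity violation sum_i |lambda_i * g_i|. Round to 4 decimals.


KKT complementary slackness check:
lambda_1 * g_1 = 0.33 * -2.4 = -0.792
lambda_2 * g_2 = 6.1 * 0.15 = 0.915
Total violation = 0.792 + 0.915 = 1.707


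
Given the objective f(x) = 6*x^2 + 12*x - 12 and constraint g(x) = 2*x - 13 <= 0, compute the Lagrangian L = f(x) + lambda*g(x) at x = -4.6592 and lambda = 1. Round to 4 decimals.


Step 1: Evaluate f(x).
f(-4.6592) = 6*(-4.6592)^2 + 12*(-4.6592) - 12 = 62.3385
Step 2: Evaluate g(x).
g(-4.6592) = 2*-4.6592 - 13 = -22.3184
Step 3: Compute Lagrangian.
L = 62.3385 + 1*-22.3184 = 40.0201


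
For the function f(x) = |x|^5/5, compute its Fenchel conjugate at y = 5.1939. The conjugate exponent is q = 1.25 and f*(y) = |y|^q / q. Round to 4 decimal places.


The conjugate exponent q satisfies 1/p + 1/q = 1.
p = 5, so q = 5/(5 - 1) = 1.25
|y|^q = 5.1939^1.25 = 7.8409
f*(5.1939) = 7.8409 / 1.25 = 6.2727


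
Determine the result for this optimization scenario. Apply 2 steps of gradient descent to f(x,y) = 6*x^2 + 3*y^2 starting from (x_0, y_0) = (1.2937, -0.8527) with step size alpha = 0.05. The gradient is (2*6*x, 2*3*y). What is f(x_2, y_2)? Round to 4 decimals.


Gradient descent on f(x,y) = 6*x^2 + 3*y^2.
Starting point: (1.2937, -0.8527), alpha = 0.05
Step 1: grad_x = 2*6*1.2937 = 15.5244, grad_y = 2*3*-0.8527 = -5.1162
  x_1 = 1.2937 - 0.05*15.5244 = 0.5175
  y_1 = -0.8527 - 0.05*-5.1162 = -0.5969
Step 2: grad_x = 2*6*0.5175 = 6.2098, grad_y = 2*3*-0.5969 = -3.5813
  x_2 = 0.5175 - 0.05*6.2098 = 0.207
  y_2 = -0.5969 - 0.05*-3.5813 = -0.4178
f(0.207, -0.4178) = 6*0.207^2 + 3*(-0.4178)^2 = 0.7808


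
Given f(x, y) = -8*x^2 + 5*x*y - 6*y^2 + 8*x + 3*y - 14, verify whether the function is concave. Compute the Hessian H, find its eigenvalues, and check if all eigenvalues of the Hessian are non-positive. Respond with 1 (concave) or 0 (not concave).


The Hessian of f(x,y) = -8*x^2 + 5*x*y - 6*y^2 + 8*x + 3*y - 14 is:
H = [[-16, 5], [5, -12]]
Trace = -16 - 12 = -28
Determinant = -16*-12 - (5)^2 = 167
Discriminant = (-28)^2 - 4*167 = 116.0
Eigenvalues: lambda_1 = -19.3852, lambda_2 = -8.6148
The function is concave.

1


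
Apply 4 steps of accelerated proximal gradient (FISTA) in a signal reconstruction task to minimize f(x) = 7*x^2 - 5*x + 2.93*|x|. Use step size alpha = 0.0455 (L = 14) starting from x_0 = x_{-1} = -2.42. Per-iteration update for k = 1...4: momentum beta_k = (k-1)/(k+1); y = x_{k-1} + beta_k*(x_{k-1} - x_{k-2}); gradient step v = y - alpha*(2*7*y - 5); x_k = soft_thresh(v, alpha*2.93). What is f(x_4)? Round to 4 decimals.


FISTA on f(x) = 7*x^2 - 5*x + 2.93*|x|
L = 14, alpha = 0.0455
Iteration 1: beta = 0.0, y = -2.42 + 0.0*(-2.42 + 2.42) = -2.42
  grad(y) = -38.88, v = y - alpha*grad = -0.651
  prox(v) = soft_thresh(-0.651, 0.1333) = -0.5176
Iteration 2: beta = 0.3333, y = -0.5176 + 0.3333*(-0.5176 + 2.42) = 0.1165
  grad(y) = -3.3694, v = y - alpha*grad = 0.2698
  prox(v) = soft_thresh(0.2698, 0.1333) = 0.1365
Iteration 3: beta = 0.5, y = 0.1365 + 0.5*(0.1365 + 0.5176) = 0.4635
  grad(y) = 1.4893, v = y - alpha*grad = 0.3958
  prox(v) = soft_thresh(0.3958, 0.1333) = 0.2624
Iteration 4: beta = 0.6, y = 0.2624 + 0.6*(0.2624 - 0.1365) = 0.338
  grad(y) = -0.2676, v = y - alpha*grad = 0.3502
  prox(v) = soft_thresh(0.3502, 0.1333) = 0.2169
f(x_4) = 7*0.2169^2 - 5*0.2169 + 2.93*|0.2169| = -0.1197


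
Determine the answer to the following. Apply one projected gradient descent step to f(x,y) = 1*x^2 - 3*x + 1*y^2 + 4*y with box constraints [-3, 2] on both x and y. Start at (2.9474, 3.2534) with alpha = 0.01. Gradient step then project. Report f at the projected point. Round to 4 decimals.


Step 1: Compute gradient at (2.9474, 3.2534).
grad_x = 2*1*2.9474 - 3 = 2.8948
grad_y = 2*1*3.2534 + 4 = 10.5068
Step 2: Gradient step.
x_raw = 2.9474 - 0.01*2.8948 = 2.9185
y_raw = 3.2534 - 0.01*10.5068 = 3.1483
Step 3: Project onto [-3, 2].
x_proj = clip(2.9185) = 2.0
y_proj = clip(3.1483) = 2.0
Step 4: Evaluate f.
f(2.0, 2.0) = 10.0


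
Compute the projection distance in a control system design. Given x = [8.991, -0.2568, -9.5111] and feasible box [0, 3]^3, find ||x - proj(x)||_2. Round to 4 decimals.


Project each component onto [0, 3].
clip(8.991) = 3.0, clip(-0.2568) = 0.0, clip(-9.5111) = 0.0
Projection = [3.0, 0.0, 0.0]
Squared diffs: [35.8921, 0.0659, 90.461]
Distance = sqrt(126.419) = 11.2436


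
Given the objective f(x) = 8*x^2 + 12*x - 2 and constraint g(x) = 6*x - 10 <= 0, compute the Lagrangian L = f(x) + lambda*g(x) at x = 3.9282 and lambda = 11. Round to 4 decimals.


Step 1: Evaluate f(x).
f(3.9282) = 8*3.9282^2 + 12*3.9282 - 2 = 168.5844
Step 2: Evaluate g(x).
g(3.9282) = 6*3.9282 - 10 = 13.5692
Step 3: Compute Lagrangian.
L = 168.5844 + 11*13.5692 = 317.8456


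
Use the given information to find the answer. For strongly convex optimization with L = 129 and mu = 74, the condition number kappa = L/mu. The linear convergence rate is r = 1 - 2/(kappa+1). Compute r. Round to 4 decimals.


Step 1: Compute the condition number.
kappa = L/mu = 129/74 = 1.7432
Step 2: Compute the convergence rate.
r = 1 - 2/(kappa + 1) = 1 - 2*mu/(L + mu) = (L - mu)/(L + mu) = 55/203 = 0.2709


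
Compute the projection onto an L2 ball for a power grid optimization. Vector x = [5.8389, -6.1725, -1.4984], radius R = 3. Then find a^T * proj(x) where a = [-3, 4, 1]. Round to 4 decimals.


Step 1: Compute ||x|| (intermediates to 6 decimals).
||x|| = sqrt(5.8389^2 + (-6.1725)^2 + (-1.4984)^2) = 8.627729
Step 2: Project.
Since ||x|| > R, scale = R/||x|| = 3/8.627729 = 0.347716, proj(x) = scale * x
proj(x) = [2.030279, -2.146277, -0.521018]
Step 3: Dot product.
a^T * proj(x) = -3*2.030279 + 4*(-2.146277) + 1*(-0.521018) = -15.197


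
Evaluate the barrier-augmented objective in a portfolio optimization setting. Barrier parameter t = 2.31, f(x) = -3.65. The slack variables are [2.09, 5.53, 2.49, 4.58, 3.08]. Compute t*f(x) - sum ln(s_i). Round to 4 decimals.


Step 1: Compute log-barrier.
ln values: [0.7372, 1.7102, 0.9123, 1.5217, 1.1249]
phi = -(0.7372 + 1.7102 + 0.9123 + 1.5217 + 1.1249) = -6.0063
Step 2: Compute augmented objective.
t*f(x) = 2.31*-3.65 = -8.4315
Total = -8.4315 - 6.0063 = -14.4378


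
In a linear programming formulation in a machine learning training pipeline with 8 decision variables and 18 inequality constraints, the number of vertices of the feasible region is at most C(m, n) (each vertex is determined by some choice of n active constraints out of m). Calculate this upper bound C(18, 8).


Each vertex corresponds to some choice of n active constraints out of m, so the number of vertices is at most C(m, n) = m! / (n!(m-n)!).
m = 18, n = 8
Numerator: 18 * 17 * 16 * 15 * 14 * 13 * 12 * 11
Denominator: 8! = 40320
C(18, 8) = 43758


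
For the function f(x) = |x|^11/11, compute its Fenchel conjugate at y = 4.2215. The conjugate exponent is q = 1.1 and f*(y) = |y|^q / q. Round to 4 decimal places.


The conjugate exponent q satisfies 1/p + 1/q = 1.
p = 11, so q = 11/(11 - 1) = 1.1
|y|^q = 4.2215^1.1 = 4.8754
f*(4.2215) = 4.8754 / 1.1 = 4.4322


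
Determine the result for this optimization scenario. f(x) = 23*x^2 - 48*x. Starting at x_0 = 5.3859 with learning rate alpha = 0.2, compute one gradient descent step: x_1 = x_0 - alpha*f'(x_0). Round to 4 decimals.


We compute the gradient at x_0 and apply the update.
f'(x) = 46*x - 48
f'(5.3859) = 46*5.3859 - 48 = 199.7514
x_1 = 5.3859 - 0.2*199.7514 = -34.5644


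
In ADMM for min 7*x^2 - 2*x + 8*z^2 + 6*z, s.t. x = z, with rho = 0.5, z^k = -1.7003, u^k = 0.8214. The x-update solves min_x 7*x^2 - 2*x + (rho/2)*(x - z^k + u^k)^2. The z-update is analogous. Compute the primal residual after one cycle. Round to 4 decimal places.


ADMM iteration with rho = 0.5, z^k = -1.7003, u^k = 0.8214
Step 1: x-update.
Minimize 7*x^2 - 2*x + (0.5/2)*(x + 1.7003 + 0.8214)^2
FOC: (2*7 + 0.5)*x = 2 + 0.5*(-1.7003 - 0.8214)
x^{k+1} = 0.051
Step 2: z-update.
Minimize 8*z^2 + 6*z + (0.5/2)*(0.051 - z + 0.8214)^2
FOC: (2*8 + 0.5)*z = -6 + 0.5*(0.051 + 0.8214)
z^{k+1} = -0.3372
Step 3: u-update.
u^{k+1} = 0.8214 + 0.051 + 0.3372 = 1.2096
Step 4: Primal residual = |0.051 + 0.3372| = 0.3882
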